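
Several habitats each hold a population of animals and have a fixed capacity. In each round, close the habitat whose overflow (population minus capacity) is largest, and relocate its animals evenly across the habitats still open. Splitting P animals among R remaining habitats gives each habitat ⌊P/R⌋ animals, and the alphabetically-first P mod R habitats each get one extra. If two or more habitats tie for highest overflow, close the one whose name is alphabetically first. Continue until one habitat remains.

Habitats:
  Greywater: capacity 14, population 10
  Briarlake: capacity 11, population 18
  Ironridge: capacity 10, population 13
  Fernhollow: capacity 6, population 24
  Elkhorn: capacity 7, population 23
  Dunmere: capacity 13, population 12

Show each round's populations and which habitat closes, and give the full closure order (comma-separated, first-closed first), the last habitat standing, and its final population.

Round 1: Briarlake=18 Dunmere=12 Elkhorn=23 Fernhollow=24 Greywater=10 Ironridge=13 → close Fernhollow (overflow 18)
  24÷5 = 4 each, +1 to first 4
Round 2: Briarlake=23 Dunmere=17 Elkhorn=28 Greywater=15 Ironridge=17 → close Elkhorn (overflow 21)
  28÷4 = 7 each, +1 to first 0
Round 3: Briarlake=30 Dunmere=24 Greywater=22 Ironridge=24 → close Briarlake (overflow 19)
  30÷3 = 10 each, +1 to first 0
Round 4: Dunmere=34 Greywater=32 Ironridge=34 → close Ironridge (overflow 24)
  34÷2 = 17 each, +1 to first 0
Round 5: Dunmere=51 Greywater=49 → close Dunmere (overflow 38)
  51÷1 = 51 each, +1 to first 0

Closure order: Fernhollow, Elkhorn, Briarlake, Ironridge, Dunmere
Last habitat: Greywater with 100 animals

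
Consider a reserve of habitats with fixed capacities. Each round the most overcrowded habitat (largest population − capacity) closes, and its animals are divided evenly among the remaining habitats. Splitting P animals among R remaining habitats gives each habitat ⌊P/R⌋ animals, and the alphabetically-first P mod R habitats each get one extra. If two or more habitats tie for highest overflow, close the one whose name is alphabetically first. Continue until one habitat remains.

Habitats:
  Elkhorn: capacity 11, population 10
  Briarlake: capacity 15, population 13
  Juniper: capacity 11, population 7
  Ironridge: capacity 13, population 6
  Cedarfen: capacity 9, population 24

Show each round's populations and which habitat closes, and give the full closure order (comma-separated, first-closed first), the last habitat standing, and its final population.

Round 1: Briarlake=13 Cedarfen=24 Elkhorn=10 Ironridge=6 Juniper=7 → close Cedarfen (overflow 15)
  24÷4 = 6 each, +1 to first 0
Round 2: Briarlake=19 Elkhorn=16 Ironridge=12 Juniper=13 → close Elkhorn (overflow 5)
  16÷3 = 5 each, +1 to first 1
Round 3: Briarlake=25 Ironridge=17 Juniper=18 → close Briarlake (overflow 10)
  25÷2 = 12 each, +1 to first 1
Round 4: Ironridge=30 Juniper=30 → close Juniper (overflow 19)
  30÷1 = 30 each, +1 to first 0

Closure order: Cedarfen, Elkhorn, Briarlake, Juniper
Last habitat: Ironridge with 60 animals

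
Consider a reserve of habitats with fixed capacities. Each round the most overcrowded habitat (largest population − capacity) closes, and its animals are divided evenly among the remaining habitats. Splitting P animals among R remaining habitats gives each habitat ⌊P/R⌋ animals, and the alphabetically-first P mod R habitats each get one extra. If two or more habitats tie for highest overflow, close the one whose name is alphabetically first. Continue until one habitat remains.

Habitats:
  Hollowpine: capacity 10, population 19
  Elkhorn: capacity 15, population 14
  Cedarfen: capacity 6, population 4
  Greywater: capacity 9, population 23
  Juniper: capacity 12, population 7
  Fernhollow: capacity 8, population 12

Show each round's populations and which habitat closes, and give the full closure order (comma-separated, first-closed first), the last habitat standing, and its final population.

Round 1: Cedarfen=4 Elkhorn=14 Fernhollow=12 Greywater=23 Hollowpine=19 Juniper=7 → close Greywater (overflow 14)
  23÷5 = 4 each, +1 to first 3
Round 2: Cedarfen=9 Elkhorn=19 Fernhollow=17 Hollowpine=23 Juniper=11 → close Hollowpine (overflow 13)
  23÷4 = 5 each, +1 to first 3
Round 3: Cedarfen=15 Elkhorn=25 Fernhollow=23 Juniper=16 → close Fernhollow (overflow 15)
  23÷3 = 7 each, +1 to first 2
Round 4: Cedarfen=23 Elkhorn=33 Juniper=23 → close Elkhorn (overflow 18)
  33÷2 = 16 each, +1 to first 1
Round 5: Cedarfen=40 Juniper=39 → close Cedarfen (overflow 34)
  40÷1 = 40 each, +1 to first 0

Closure order: Greywater, Hollowpine, Fernhollow, Elkhorn, Cedarfen
Last habitat: Juniper with 79 animals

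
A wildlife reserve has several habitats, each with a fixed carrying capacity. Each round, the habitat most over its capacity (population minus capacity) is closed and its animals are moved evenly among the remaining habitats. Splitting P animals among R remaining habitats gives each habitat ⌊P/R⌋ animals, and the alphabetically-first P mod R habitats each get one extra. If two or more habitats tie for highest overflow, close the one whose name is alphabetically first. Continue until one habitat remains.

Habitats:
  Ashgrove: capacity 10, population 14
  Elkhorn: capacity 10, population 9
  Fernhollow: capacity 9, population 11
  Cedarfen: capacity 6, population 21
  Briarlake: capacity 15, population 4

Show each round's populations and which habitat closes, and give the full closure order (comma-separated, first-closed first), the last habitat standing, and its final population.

Round 1: Ashgrove=14 Briarlake=4 Cedarfen=21 Elkhorn=9 Fernhollow=11 → close Cedarfen (overflow 15)
  21÷4 = 5 each, +1 to first 1
Round 2: Ashgrove=20 Briarlake=9 Elkhorn=14 Fernhollow=16 → close Ashgrove (overflow 10)
  20÷3 = 6 each, +1 to first 2
Round 3: Briarlake=16 Elkhorn=21 Fernhollow=22 → close Fernhollow (overflow 13)
  22÷2 = 11 each, +1 to first 0
Round 4: Briarlake=27 Elkhorn=32 → close Elkhorn (overflow 22)
  32÷1 = 32 each, +1 to first 0

Closure order: Cedarfen, Ashgrove, Fernhollow, Elkhorn
Last habitat: Briarlake with 59 animals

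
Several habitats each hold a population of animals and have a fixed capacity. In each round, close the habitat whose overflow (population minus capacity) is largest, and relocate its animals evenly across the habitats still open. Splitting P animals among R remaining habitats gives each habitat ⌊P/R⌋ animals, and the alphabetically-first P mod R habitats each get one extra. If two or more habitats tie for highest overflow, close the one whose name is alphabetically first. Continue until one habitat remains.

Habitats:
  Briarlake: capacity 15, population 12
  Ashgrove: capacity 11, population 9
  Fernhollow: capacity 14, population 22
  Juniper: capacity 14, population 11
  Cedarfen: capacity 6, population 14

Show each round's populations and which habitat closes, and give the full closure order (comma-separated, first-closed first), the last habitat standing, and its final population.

Closure order: Cedarfen, Fernhollow, Ashgrove, Briarlake
Last habitat: Juniper with 68 animals

Round 1: Ashgrove=9 Briarlake=12 Cedarfen=14 Fernhollow=22 Juniper=11 → close Cedarfen (overflow 8)
  14÷4 = 3 each, +1 to first 2
Round 2: Ashgrove=13 Briarlake=16 Fernhollow=25 Juniper=14 → close Fernhollow (overflow 11)
  25÷3 = 8 each, +1 to first 1
Round 3: Ashgrove=22 Briarlake=24 Juniper=22 → close Ashgrove (overflow 11)
  22÷2 = 11 each, +1 to first 0
Round 4: Briarlake=35 Juniper=33 → close Briarlake (overflow 20)
  35÷1 = 35 each, +1 to first 0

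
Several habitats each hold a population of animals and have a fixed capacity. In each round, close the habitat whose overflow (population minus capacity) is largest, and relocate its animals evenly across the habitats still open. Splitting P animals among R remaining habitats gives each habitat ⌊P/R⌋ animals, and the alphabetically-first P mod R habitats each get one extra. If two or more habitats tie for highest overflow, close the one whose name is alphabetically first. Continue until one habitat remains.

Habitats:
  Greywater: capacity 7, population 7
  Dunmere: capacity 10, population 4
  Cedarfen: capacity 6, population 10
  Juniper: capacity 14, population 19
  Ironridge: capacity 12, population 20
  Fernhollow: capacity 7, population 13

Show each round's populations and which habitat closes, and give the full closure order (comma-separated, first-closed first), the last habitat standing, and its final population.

Round 1: Cedarfen=10 Dunmere=4 Fernhollow=13 Greywater=7 Ironridge=20 Juniper=19 → close Ironridge (overflow 8)
  20÷5 = 4 each, +1 to first 0
Round 2: Cedarfen=14 Dunmere=8 Fernhollow=17 Greywater=11 Juniper=23 → close Fernhollow (overflow 10)
  17÷4 = 4 each, +1 to first 1
Round 3: Cedarfen=19 Dunmere=12 Greywater=15 Juniper=27 → close Cedarfen (overflow 13)
  19÷3 = 6 each, +1 to first 1
Round 4: Dunmere=19 Greywater=21 Juniper=33 → close Juniper (overflow 19)
  33÷2 = 16 each, +1 to first 1
Round 5: Dunmere=36 Greywater=37 → close Greywater (overflow 30)
  37÷1 = 37 each, +1 to first 0

Closure order: Ironridge, Fernhollow, Cedarfen, Juniper, Greywater
Last habitat: Dunmere with 73 animals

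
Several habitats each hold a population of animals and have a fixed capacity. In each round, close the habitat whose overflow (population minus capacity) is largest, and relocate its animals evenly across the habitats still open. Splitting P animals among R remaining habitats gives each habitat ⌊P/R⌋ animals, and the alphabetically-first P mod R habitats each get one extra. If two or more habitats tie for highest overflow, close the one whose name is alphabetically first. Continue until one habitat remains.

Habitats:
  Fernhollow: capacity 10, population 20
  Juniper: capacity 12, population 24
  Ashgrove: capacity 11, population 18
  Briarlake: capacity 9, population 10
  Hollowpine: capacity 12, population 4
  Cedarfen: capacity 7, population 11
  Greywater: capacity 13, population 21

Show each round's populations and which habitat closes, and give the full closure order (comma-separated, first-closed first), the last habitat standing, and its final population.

Round 1: Ashgrove=18 Briarlake=10 Cedarfen=11 Fernhollow=20 Greywater=21 Hollowpine=4 Juniper=24 → close Juniper (overflow 12)
  24÷6 = 4 each, +1 to first 0
Round 2: Ashgrove=22 Briarlake=14 Cedarfen=15 Fernhollow=24 Greywater=25 Hollowpine=8 → close Fernhollow (overflow 14)
  24÷5 = 4 each, +1 to first 4
Round 3: Ashgrove=27 Briarlake=19 Cedarfen=20 Greywater=30 Hollowpine=12 → close Greywater (overflow 17)
  30÷4 = 7 each, +1 to first 2
Round 4: Ashgrove=35 Briarlake=27 Cedarfen=27 Hollowpine=19 → close Ashgrove (overflow 24)
  35÷3 = 11 each, +1 to first 2
Round 5: Briarlake=39 Cedarfen=39 Hollowpine=30 → close Cedarfen (overflow 32)
  39÷2 = 19 each, +1 to first 1
Round 6: Briarlake=59 Hollowpine=49 → close Briarlake (overflow 50)
  59÷1 = 59 each, +1 to first 0

Closure order: Juniper, Fernhollow, Greywater, Ashgrove, Cedarfen, Briarlake
Last habitat: Hollowpine with 108 animals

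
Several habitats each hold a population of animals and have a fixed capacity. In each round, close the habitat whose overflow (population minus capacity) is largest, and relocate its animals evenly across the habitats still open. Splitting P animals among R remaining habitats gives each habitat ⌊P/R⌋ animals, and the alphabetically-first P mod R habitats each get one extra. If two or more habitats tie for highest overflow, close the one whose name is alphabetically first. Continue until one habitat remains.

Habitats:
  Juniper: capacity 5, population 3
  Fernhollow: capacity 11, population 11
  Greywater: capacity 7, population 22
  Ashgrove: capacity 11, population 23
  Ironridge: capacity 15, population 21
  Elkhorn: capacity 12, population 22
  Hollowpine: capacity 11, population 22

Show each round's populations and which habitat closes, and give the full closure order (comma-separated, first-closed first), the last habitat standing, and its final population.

Closure order: Greywater, Ashgrove, Elkhorn, Hollowpine, Ironridge, Fernhollow
Last habitat: Juniper with 124 animals

Round 1: Ashgrove=23 Elkhorn=22 Fernhollow=11 Greywater=22 Hollowpine=22 Ironridge=21 Juniper=3 → close Greywater (overflow 15)
  22÷6 = 3 each, +1 to first 4
Round 2: Ashgrove=27 Elkhorn=26 Fernhollow=15 Hollowpine=26 Ironridge=24 Juniper=6 → close Ashgrove (overflow 16)
  27÷5 = 5 each, +1 to first 2
Round 3: Elkhorn=32 Fernhollow=21 Hollowpine=31 Ironridge=29 Juniper=11 → close Elkhorn (overflow 20)
  32÷4 = 8 each, +1 to first 0
Round 4: Fernhollow=29 Hollowpine=39 Ironridge=37 Juniper=19 → close Hollowpine (overflow 28)
  39÷3 = 13 each, +1 to first 0
Round 5: Fernhollow=42 Ironridge=50 Juniper=32 → close Ironridge (overflow 35)
  50÷2 = 25 each, +1 to first 0
Round 6: Fernhollow=67 Juniper=57 → close Fernhollow (overflow 56)
  67÷1 = 67 each, +1 to first 0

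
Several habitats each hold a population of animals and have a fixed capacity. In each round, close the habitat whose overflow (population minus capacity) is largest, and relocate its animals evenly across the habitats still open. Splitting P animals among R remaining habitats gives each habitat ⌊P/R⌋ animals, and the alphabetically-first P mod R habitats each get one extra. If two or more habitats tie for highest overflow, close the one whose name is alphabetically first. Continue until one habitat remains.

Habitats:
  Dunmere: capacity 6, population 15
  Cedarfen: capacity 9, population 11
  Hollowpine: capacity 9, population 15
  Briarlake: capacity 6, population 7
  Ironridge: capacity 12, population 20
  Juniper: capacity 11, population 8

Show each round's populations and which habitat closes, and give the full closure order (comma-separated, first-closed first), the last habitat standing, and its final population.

Closure order: Dunmere, Ironridge, Hollowpine, Cedarfen, Briarlake
Last habitat: Juniper with 76 animals

Round 1: Briarlake=7 Cedarfen=11 Dunmere=15 Hollowpine=15 Ironridge=20 Juniper=8 → close Dunmere (overflow 9)
  15÷5 = 3 each, +1 to first 0
Round 2: Briarlake=10 Cedarfen=14 Hollowpine=18 Ironridge=23 Juniper=11 → close Ironridge (overflow 11)
  23÷4 = 5 each, +1 to first 3
Round 3: Briarlake=16 Cedarfen=20 Hollowpine=24 Juniper=16 → close Hollowpine (overflow 15)
  24÷3 = 8 each, +1 to first 0
Round 4: Briarlake=24 Cedarfen=28 Juniper=24 → close Cedarfen (overflow 19)
  28÷2 = 14 each, +1 to first 0
Round 5: Briarlake=38 Juniper=38 → close Briarlake (overflow 32)
  38÷1 = 38 each, +1 to first 0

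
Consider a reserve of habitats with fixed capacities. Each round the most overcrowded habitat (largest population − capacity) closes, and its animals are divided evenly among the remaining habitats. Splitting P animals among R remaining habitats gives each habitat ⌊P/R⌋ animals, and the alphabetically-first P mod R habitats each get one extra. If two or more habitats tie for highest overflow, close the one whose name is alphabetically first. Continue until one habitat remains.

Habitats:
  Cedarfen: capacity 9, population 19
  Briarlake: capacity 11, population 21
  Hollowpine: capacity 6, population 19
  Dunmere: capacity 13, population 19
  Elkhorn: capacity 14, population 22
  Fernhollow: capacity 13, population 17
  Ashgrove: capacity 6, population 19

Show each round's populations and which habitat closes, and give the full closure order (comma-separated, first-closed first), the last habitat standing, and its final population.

Round 1: Ashgrove=19 Briarlake=21 Cedarfen=19 Dunmere=19 Elkhorn=22 Fernhollow=17 Hollowpine=19 → close Ashgrove (overflow 13)
  19÷6 = 3 each, +1 to first 1
Round 2: Briarlake=25 Cedarfen=22 Dunmere=22 Elkhorn=25 Fernhollow=20 Hollowpine=22 → close Hollowpine (overflow 16)
  22÷5 = 4 each, +1 to first 2
Round 3: Briarlake=30 Cedarfen=27 Dunmere=26 Elkhorn=29 Fernhollow=24 → close Briarlake (overflow 19)
  30÷4 = 7 each, +1 to first 2
Round 4: Cedarfen=35 Dunmere=34 Elkhorn=36 Fernhollow=31 → close Cedarfen (overflow 26)
  35÷3 = 11 each, +1 to first 2
Round 5: Dunmere=46 Elkhorn=48 Fernhollow=42 → close Elkhorn (overflow 34)
  48÷2 = 24 each, +1 to first 0
Round 6: Dunmere=70 Fernhollow=66 → close Dunmere (overflow 57)
  70÷1 = 70 each, +1 to first 0

Closure order: Ashgrove, Hollowpine, Briarlake, Cedarfen, Elkhorn, Dunmere
Last habitat: Fernhollow with 136 animals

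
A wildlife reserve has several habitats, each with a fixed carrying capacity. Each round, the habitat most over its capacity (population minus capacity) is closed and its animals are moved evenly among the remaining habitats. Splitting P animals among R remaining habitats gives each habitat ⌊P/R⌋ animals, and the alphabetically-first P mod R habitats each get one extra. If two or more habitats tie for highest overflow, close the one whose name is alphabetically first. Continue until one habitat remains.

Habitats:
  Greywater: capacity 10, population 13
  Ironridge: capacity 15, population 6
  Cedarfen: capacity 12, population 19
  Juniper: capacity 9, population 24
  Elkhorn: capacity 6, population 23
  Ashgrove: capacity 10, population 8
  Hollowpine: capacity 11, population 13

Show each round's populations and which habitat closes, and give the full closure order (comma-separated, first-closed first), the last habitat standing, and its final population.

Round 1: Ashgrove=8 Cedarfen=19 Elkhorn=23 Greywater=13 Hollowpine=13 Ironridge=6 Juniper=24 → close Elkhorn (overflow 17)
  23÷6 = 3 each, +1 to first 5
Round 2: Ashgrove=12 Cedarfen=23 Greywater=17 Hollowpine=17 Ironridge=10 Juniper=27 → close Juniper (overflow 18)
  27÷5 = 5 each, +1 to first 2
Round 3: Ashgrove=18 Cedarfen=29 Greywater=22 Hollowpine=22 Ironridge=15 → close Cedarfen (overflow 17)
  29÷4 = 7 each, +1 to first 1
Round 4: Ashgrove=26 Greywater=29 Hollowpine=29 Ironridge=22 → close Greywater (overflow 19)
  29÷3 = 9 each, +1 to first 2
Round 5: Ashgrove=36 Hollowpine=39 Ironridge=31 → close Hollowpine (overflow 28)
  39÷2 = 19 each, +1 to first 1
Round 6: Ashgrove=56 Ironridge=50 → close Ashgrove (overflow 46)
  56÷1 = 56 each, +1 to first 0

Closure order: Elkhorn, Juniper, Cedarfen, Greywater, Hollowpine, Ashgrove
Last habitat: Ironridge with 106 animals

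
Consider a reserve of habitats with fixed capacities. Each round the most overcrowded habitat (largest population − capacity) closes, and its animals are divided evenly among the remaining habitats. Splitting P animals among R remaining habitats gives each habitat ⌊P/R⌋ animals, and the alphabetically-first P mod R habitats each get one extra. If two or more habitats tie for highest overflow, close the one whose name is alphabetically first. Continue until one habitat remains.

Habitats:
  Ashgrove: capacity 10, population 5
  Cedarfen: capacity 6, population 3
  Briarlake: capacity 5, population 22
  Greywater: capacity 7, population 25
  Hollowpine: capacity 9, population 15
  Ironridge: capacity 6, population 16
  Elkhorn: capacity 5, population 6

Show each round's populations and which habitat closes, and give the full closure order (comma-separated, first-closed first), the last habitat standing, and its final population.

Closure order: Greywater, Briarlake, Ironridge, Hollowpine, Elkhorn, Ashgrove
Last habitat: Cedarfen with 92 animals

Round 1: Ashgrove=5 Briarlake=22 Cedarfen=3 Elkhorn=6 Greywater=25 Hollowpine=15 Ironridge=16 → close Greywater (overflow 18)
  25÷6 = 4 each, +1 to first 1
Round 2: Ashgrove=10 Briarlake=26 Cedarfen=7 Elkhorn=10 Hollowpine=19 Ironridge=20 → close Briarlake (overflow 21)
  26÷5 = 5 each, +1 to first 1
Round 3: Ashgrove=16 Cedarfen=12 Elkhorn=15 Hollowpine=24 Ironridge=25 → close Ironridge (overflow 19)
  25÷4 = 6 each, +1 to first 1
Round 4: Ashgrove=23 Cedarfen=18 Elkhorn=21 Hollowpine=30 → close Hollowpine (overflow 21)
  30÷3 = 10 each, +1 to first 0
Round 5: Ashgrove=33 Cedarfen=28 Elkhorn=31 → close Elkhorn (overflow 26)
  31÷2 = 15 each, +1 to first 1
Round 6: Ashgrove=49 Cedarfen=43 → close Ashgrove (overflow 39)
  49÷1 = 49 each, +1 to first 0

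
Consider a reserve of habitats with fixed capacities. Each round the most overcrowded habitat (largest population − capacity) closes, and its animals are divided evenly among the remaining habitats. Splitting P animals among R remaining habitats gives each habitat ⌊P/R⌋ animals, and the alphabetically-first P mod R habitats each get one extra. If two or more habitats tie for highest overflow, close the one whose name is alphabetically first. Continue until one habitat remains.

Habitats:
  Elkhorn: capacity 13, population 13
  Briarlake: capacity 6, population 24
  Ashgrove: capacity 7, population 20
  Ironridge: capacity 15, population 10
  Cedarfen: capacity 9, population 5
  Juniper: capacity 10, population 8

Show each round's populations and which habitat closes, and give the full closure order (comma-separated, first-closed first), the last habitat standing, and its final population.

Closure order: Briarlake, Ashgrove, Elkhorn, Cedarfen, Juniper
Last habitat: Ironridge with 80 animals

Round 1: Ashgrove=20 Briarlake=24 Cedarfen=5 Elkhorn=13 Ironridge=10 Juniper=8 → close Briarlake (overflow 18)
  24÷5 = 4 each, +1 to first 4
Round 2: Ashgrove=25 Cedarfen=10 Elkhorn=18 Ironridge=15 Juniper=12 → close Ashgrove (overflow 18)
  25÷4 = 6 each, +1 to first 1
Round 3: Cedarfen=17 Elkhorn=24 Ironridge=21 Juniper=18 → close Elkhorn (overflow 11)
  24÷3 = 8 each, +1 to first 0
Round 4: Cedarfen=25 Ironridge=29 Juniper=26 → close Cedarfen (overflow 16)
  25÷2 = 12 each, +1 to first 1
Round 5: Ironridge=42 Juniper=38 → close Juniper (overflow 28)
  38÷1 = 38 each, +1 to first 0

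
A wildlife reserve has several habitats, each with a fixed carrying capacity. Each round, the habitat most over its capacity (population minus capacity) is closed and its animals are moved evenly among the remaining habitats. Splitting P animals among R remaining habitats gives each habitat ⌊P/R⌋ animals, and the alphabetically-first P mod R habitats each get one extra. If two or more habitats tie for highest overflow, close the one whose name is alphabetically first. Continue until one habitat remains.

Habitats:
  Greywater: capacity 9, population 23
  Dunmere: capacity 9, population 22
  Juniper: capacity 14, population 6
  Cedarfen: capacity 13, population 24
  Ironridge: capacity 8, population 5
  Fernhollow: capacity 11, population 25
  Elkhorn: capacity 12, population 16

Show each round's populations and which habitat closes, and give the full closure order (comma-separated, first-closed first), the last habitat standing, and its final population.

Round 1: Cedarfen=24 Dunmere=22 Elkhorn=16 Fernhollow=25 Greywater=23 Ironridge=5 Juniper=6 → close Fernhollow (overflow 14)
  25÷6 = 4 each, +1 to first 1
Round 2: Cedarfen=29 Dunmere=26 Elkhorn=20 Greywater=27 Ironridge=9 Juniper=10 → close Greywater (overflow 18)
  27÷5 = 5 each, +1 to first 2
Round 3: Cedarfen=35 Dunmere=32 Elkhorn=25 Ironridge=14 Juniper=15 → close Dunmere (overflow 23)
  32÷4 = 8 each, +1 to first 0
Round 4: Cedarfen=43 Elkhorn=33 Ironridge=22 Juniper=23 → close Cedarfen (overflow 30)
  43÷3 = 14 each, +1 to first 1
Round 5: Elkhorn=48 Ironridge=36 Juniper=37 → close Elkhorn (overflow 36)
  48÷2 = 24 each, +1 to first 0
Round 6: Ironridge=60 Juniper=61 → close Ironridge (overflow 52)
  60÷1 = 60 each, +1 to first 0

Closure order: Fernhollow, Greywater, Dunmere, Cedarfen, Elkhorn, Ironridge
Last habitat: Juniper with 121 animals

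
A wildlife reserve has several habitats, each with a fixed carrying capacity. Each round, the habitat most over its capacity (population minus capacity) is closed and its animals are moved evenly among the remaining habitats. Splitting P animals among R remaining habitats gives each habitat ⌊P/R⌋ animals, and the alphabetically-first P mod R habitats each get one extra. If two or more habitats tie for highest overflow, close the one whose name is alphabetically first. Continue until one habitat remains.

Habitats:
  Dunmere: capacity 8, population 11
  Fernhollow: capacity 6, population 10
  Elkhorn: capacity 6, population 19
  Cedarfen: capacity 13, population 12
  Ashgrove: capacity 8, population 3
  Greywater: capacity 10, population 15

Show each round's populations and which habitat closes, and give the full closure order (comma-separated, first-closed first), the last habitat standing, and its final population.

Closure order: Elkhorn, Fernhollow, Greywater, Dunmere, Cedarfen
Last habitat: Ashgrove with 70 animals

Round 1: Ashgrove=3 Cedarfen=12 Dunmere=11 Elkhorn=19 Fernhollow=10 Greywater=15 → close Elkhorn (overflow 13)
  19÷5 = 3 each, +1 to first 4
Round 2: Ashgrove=7 Cedarfen=16 Dunmere=15 Fernhollow=14 Greywater=18 → close Fernhollow (overflow 8)
  14÷4 = 3 each, +1 to first 2
Round 3: Ashgrove=11 Cedarfen=20 Dunmere=18 Greywater=21 → close Greywater (overflow 11)
  21÷3 = 7 each, +1 to first 0
Round 4: Ashgrove=18 Cedarfen=27 Dunmere=25 → close Dunmere (overflow 17)
  25÷2 = 12 each, +1 to first 1
Round 5: Ashgrove=31 Cedarfen=39 → close Cedarfen (overflow 26)
  39÷1 = 39 each, +1 to first 0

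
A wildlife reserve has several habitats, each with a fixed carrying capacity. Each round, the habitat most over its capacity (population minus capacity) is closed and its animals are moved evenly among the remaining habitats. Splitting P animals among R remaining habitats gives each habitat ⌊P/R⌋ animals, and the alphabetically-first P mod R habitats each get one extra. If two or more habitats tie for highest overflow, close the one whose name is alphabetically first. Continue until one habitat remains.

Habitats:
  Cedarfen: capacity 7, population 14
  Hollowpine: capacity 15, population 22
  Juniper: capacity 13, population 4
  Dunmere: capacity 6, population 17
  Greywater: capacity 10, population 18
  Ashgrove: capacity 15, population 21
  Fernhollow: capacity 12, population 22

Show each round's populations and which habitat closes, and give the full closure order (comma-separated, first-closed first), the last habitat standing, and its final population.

Round 1: Ashgrove=21 Cedarfen=14 Dunmere=17 Fernhollow=22 Greywater=18 Hollowpine=22 Juniper=4 → close Dunmere (overflow 11)
  17÷6 = 2 each, +1 to first 5
Round 2: Ashgrove=24 Cedarfen=17 Fernhollow=25 Greywater=21 Hollowpine=25 Juniper=6 → close Fernhollow (overflow 13)
  25÷5 = 5 each, +1 to first 0
Round 3: Ashgrove=29 Cedarfen=22 Greywater=26 Hollowpine=30 Juniper=11 → close Greywater (overflow 16)
  26÷4 = 6 each, +1 to first 2
Round 4: Ashgrove=36 Cedarfen=29 Hollowpine=36 Juniper=17 → close Cedarfen (overflow 22)
  29÷3 = 9 each, +1 to first 2
Round 5: Ashgrove=46 Hollowpine=46 Juniper=26 → close Ashgrove (overflow 31)
  46÷2 = 23 each, +1 to first 0
Round 6: Hollowpine=69 Juniper=49 → close Hollowpine (overflow 54)
  69÷1 = 69 each, +1 to first 0

Closure order: Dunmere, Fernhollow, Greywater, Cedarfen, Ashgrove, Hollowpine
Last habitat: Juniper with 118 animals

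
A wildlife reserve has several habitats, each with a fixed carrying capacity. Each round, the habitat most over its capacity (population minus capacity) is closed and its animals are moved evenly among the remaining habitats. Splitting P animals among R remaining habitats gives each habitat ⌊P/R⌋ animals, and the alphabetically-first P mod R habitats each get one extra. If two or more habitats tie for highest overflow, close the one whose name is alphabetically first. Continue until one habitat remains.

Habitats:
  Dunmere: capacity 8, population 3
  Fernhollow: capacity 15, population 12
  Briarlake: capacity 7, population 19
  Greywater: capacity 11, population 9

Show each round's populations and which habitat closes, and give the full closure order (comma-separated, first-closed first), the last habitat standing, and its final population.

Round 1: Briarlake=19 Dunmere=3 Fernhollow=12 Greywater=9 → close Briarlake (overflow 12)
  19÷3 = 6 each, +1 to first 1
Round 2: Dunmere=10 Fernhollow=18 Greywater=15 → close Greywater (overflow 4)
  15÷2 = 7 each, +1 to first 1
Round 3: Dunmere=18 Fernhollow=25 → close Dunmere (overflow 10)
  18÷1 = 18 each, +1 to first 0

Closure order: Briarlake, Greywater, Dunmere
Last habitat: Fernhollow with 43 animals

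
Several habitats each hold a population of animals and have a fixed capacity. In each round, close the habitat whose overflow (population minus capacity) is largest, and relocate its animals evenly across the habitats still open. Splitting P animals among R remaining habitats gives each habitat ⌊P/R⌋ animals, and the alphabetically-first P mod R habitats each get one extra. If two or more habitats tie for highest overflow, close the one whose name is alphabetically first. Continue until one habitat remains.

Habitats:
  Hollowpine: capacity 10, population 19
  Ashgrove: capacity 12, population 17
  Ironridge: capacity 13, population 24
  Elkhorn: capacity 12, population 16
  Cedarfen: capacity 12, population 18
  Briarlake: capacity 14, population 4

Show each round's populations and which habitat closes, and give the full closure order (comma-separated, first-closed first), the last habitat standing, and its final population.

Closure order: Ironridge, Hollowpine, Cedarfen, Ashgrove, Elkhorn
Last habitat: Briarlake with 98 animals

Round 1: Ashgrove=17 Briarlake=4 Cedarfen=18 Elkhorn=16 Hollowpine=19 Ironridge=24 → close Ironridge (overflow 11)
  24÷5 = 4 each, +1 to first 4
Round 2: Ashgrove=22 Briarlake=9 Cedarfen=23 Elkhorn=21 Hollowpine=23 → close Hollowpine (overflow 13)
  23÷4 = 5 each, +1 to first 3
Round 3: Ashgrove=28 Briarlake=15 Cedarfen=29 Elkhorn=26 → close Cedarfen (overflow 17)
  29÷3 = 9 each, +1 to first 2
Round 4: Ashgrove=38 Briarlake=25 Elkhorn=35 → close Ashgrove (overflow 26)
  38÷2 = 19 each, +1 to first 0
Round 5: Briarlake=44 Elkhorn=54 → close Elkhorn (overflow 42)
  54÷1 = 54 each, +1 to first 0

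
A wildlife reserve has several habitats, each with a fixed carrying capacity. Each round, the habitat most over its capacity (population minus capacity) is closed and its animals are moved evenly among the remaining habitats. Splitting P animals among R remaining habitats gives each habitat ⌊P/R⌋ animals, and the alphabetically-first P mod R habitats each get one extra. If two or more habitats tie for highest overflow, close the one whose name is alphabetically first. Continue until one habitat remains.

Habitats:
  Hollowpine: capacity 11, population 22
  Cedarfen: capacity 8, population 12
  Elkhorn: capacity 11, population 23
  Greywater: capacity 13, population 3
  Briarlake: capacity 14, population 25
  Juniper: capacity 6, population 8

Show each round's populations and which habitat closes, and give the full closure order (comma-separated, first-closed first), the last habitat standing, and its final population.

Closure order: Elkhorn, Briarlake, Hollowpine, Cedarfen, Juniper
Last habitat: Greywater with 93 animals

Round 1: Briarlake=25 Cedarfen=12 Elkhorn=23 Greywater=3 Hollowpine=22 Juniper=8 → close Elkhorn (overflow 12)
  23÷5 = 4 each, +1 to first 3
Round 2: Briarlake=30 Cedarfen=17 Greywater=8 Hollowpine=26 Juniper=12 → close Briarlake (overflow 16)
  30÷4 = 7 each, +1 to first 2
Round 3: Cedarfen=25 Greywater=16 Hollowpine=33 Juniper=19 → close Hollowpine (overflow 22)
  33÷3 = 11 each, +1 to first 0
Round 4: Cedarfen=36 Greywater=27 Juniper=30 → close Cedarfen (overflow 28)
  36÷2 = 18 each, +1 to first 0
Round 5: Greywater=45 Juniper=48 → close Juniper (overflow 42)
  48÷1 = 48 each, +1 to first 0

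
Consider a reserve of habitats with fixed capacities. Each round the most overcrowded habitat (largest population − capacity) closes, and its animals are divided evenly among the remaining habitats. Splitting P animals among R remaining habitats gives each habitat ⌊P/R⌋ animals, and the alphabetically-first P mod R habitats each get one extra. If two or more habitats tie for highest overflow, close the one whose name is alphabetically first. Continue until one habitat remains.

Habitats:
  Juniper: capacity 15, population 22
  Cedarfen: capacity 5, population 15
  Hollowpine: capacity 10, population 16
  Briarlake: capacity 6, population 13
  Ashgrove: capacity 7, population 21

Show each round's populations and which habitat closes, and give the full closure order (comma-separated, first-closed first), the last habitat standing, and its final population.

Round 1: Ashgrove=21 Briarlake=13 Cedarfen=15 Hollowpine=16 Juniper=22 → close Ashgrove (overflow 14)
  21÷4 = 5 each, +1 to first 1
Round 2: Briarlake=19 Cedarfen=20 Hollowpine=21 Juniper=27 → close Cedarfen (overflow 15)
  20÷3 = 6 each, +1 to first 2
Round 3: Briarlake=26 Hollowpine=28 Juniper=33 → close Briarlake (overflow 20)
  26÷2 = 13 each, +1 to first 0
Round 4: Hollowpine=41 Juniper=46 → close Hollowpine (overflow 31)
  41÷1 = 41 each, +1 to first 0

Closure order: Ashgrove, Cedarfen, Briarlake, Hollowpine
Last habitat: Juniper with 87 animals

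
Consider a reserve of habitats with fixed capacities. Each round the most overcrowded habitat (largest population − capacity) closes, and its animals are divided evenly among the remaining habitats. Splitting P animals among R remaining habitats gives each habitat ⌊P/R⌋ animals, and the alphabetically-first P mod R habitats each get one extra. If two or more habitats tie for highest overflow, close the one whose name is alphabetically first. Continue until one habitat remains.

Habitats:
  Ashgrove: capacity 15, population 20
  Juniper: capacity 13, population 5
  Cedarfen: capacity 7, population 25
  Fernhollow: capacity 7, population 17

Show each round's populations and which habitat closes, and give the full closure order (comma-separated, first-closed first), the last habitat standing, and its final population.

Round 1: Ashgrove=20 Cedarfen=25 Fernhollow=17 Juniper=5 → close Cedarfen (overflow 18)
  25÷3 = 8 each, +1 to first 1
Round 2: Ashgrove=29 Fernhollow=25 Juniper=13 → close Fernhollow (overflow 18)
  25÷2 = 12 each, +1 to first 1
Round 3: Ashgrove=42 Juniper=25 → close Ashgrove (overflow 27)
  42÷1 = 42 each, +1 to first 0

Closure order: Cedarfen, Fernhollow, Ashgrove
Last habitat: Juniper with 67 animals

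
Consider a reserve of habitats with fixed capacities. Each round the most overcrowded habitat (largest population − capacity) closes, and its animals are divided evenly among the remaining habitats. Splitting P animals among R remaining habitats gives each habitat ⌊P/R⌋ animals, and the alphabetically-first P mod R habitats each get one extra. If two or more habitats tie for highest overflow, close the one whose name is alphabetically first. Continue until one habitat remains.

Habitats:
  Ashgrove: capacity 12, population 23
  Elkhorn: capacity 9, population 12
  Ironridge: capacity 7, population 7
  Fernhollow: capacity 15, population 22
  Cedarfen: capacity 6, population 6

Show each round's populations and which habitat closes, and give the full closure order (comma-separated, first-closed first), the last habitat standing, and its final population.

Closure order: Ashgrove, Fernhollow, Elkhorn, Cedarfen
Last habitat: Ironridge with 70 animals

Round 1: Ashgrove=23 Cedarfen=6 Elkhorn=12 Fernhollow=22 Ironridge=7 → close Ashgrove (overflow 11)
  23÷4 = 5 each, +1 to first 3
Round 2: Cedarfen=12 Elkhorn=18 Fernhollow=28 Ironridge=12 → close Fernhollow (overflow 13)
  28÷3 = 9 each, +1 to first 1
Round 3: Cedarfen=22 Elkhorn=27 Ironridge=21 → close Elkhorn (overflow 18)
  27÷2 = 13 each, +1 to first 1
Round 4: Cedarfen=36 Ironridge=34 → close Cedarfen (overflow 30)
  36÷1 = 36 each, +1 to first 0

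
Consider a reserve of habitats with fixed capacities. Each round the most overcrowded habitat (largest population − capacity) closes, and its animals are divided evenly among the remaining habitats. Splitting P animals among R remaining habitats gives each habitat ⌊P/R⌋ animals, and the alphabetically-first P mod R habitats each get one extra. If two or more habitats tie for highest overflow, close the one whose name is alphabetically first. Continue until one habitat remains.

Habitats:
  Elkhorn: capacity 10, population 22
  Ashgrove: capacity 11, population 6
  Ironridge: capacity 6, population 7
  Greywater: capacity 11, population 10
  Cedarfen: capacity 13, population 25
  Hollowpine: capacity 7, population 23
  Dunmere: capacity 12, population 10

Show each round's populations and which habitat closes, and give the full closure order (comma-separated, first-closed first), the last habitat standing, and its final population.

Closure order: Hollowpine, Cedarfen, Elkhorn, Greywater, Ironridge, Dunmere
Last habitat: Ashgrove with 103 animals

Round 1: Ashgrove=6 Cedarfen=25 Dunmere=10 Elkhorn=22 Greywater=10 Hollowpine=23 Ironridge=7 → close Hollowpine (overflow 16)
  23÷6 = 3 each, +1 to first 5
Round 2: Ashgrove=10 Cedarfen=29 Dunmere=14 Elkhorn=26 Greywater=14 Ironridge=10 → close Cedarfen (overflow 16)
  29÷5 = 5 each, +1 to first 4
Round 3: Ashgrove=16 Dunmere=20 Elkhorn=32 Greywater=20 Ironridge=15 → close Elkhorn (overflow 22)
  32÷4 = 8 each, +1 to first 0
Round 4: Ashgrove=24 Dunmere=28 Greywater=28 Ironridge=23 → close Greywater (overflow 17)
  28÷3 = 9 each, +1 to first 1
Round 5: Ashgrove=34 Dunmere=37 Ironridge=32 → close Ironridge (overflow 26)
  32÷2 = 16 each, +1 to first 0
Round 6: Ashgrove=50 Dunmere=53 → close Dunmere (overflow 41)
  53÷1 = 53 each, +1 to first 0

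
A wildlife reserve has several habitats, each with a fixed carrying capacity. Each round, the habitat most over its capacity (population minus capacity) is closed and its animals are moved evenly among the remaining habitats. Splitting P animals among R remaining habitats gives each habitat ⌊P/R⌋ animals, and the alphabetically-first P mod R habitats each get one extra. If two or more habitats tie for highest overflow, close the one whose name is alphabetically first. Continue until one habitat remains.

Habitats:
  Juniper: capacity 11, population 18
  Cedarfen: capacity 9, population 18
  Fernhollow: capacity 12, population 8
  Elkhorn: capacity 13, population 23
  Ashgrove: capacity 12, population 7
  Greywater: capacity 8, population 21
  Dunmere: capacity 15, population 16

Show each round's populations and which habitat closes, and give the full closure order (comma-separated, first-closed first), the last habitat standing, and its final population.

Closure order: Greywater, Cedarfen, Elkhorn, Juniper, Dunmere, Ashgrove
Last habitat: Fernhollow with 111 animals

Round 1: Ashgrove=7 Cedarfen=18 Dunmere=16 Elkhorn=23 Fernhollow=8 Greywater=21 Juniper=18 → close Greywater (overflow 13)
  21÷6 = 3 each, +1 to first 3
Round 2: Ashgrove=11 Cedarfen=22 Dunmere=20 Elkhorn=26 Fernhollow=11 Juniper=21 → close Cedarfen (overflow 13)
  22÷5 = 4 each, +1 to first 2
Round 3: Ashgrove=16 Dunmere=25 Elkhorn=30 Fernhollow=15 Juniper=25 → close Elkhorn (overflow 17)
  30÷4 = 7 each, +1 to first 2
Round 4: Ashgrove=24 Dunmere=33 Fernhollow=22 Juniper=32 → close Juniper (overflow 21)
  32÷3 = 10 each, +1 to first 2
Round 5: Ashgrove=35 Dunmere=44 Fernhollow=32 → close Dunmere (overflow 29)
  44÷2 = 22 each, +1 to first 0
Round 6: Ashgrove=57 Fernhollow=54 → close Ashgrove (overflow 45)
  57÷1 = 57 each, +1 to first 0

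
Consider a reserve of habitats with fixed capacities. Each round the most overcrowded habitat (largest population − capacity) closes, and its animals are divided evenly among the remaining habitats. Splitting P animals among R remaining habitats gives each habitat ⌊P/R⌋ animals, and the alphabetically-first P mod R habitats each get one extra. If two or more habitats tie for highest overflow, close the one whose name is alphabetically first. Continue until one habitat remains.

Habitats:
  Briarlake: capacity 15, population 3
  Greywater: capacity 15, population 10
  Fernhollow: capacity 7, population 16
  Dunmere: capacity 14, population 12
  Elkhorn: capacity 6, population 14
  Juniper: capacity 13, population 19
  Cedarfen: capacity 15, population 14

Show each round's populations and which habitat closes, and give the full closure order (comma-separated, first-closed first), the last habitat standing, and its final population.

Round 1: Briarlake=3 Cedarfen=14 Dunmere=12 Elkhorn=14 Fernhollow=16 Greywater=10 Juniper=19 → close Fernhollow (overflow 9)
  16÷6 = 2 each, +1 to first 4
Round 2: Briarlake=6 Cedarfen=17 Dunmere=15 Elkhorn=17 Greywater=12 Juniper=21 → close Elkhorn (overflow 11)
  17÷5 = 3 each, +1 to first 2
Round 3: Briarlake=10 Cedarfen=21 Dunmere=18 Greywater=15 Juniper=24 → close Juniper (overflow 11)
  24÷4 = 6 each, +1 to first 0
Round 4: Briarlake=16 Cedarfen=27 Dunmere=24 Greywater=21 → close Cedarfen (overflow 12)
  27÷3 = 9 each, +1 to first 0
Round 5: Briarlake=25 Dunmere=33 Greywater=30 → close Dunmere (overflow 19)
  33÷2 = 16 each, +1 to first 1
Round 6: Briarlake=42 Greywater=46 → close Greywater (overflow 31)
  46÷1 = 46 each, +1 to first 0

Closure order: Fernhollow, Elkhorn, Juniper, Cedarfen, Dunmere, Greywater
Last habitat: Briarlake with 88 animals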